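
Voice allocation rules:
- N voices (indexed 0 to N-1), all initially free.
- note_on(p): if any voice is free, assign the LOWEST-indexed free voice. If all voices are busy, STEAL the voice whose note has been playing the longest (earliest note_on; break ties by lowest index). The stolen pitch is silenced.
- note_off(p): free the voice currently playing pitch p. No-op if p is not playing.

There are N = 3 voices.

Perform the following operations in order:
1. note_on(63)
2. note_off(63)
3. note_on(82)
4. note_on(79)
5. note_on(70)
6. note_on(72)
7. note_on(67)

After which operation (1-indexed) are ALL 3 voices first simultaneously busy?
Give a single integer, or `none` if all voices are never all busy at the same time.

Answer: 5

Derivation:
Op 1: note_on(63): voice 0 is free -> assigned | voices=[63 - -]
Op 2: note_off(63): free voice 0 | voices=[- - -]
Op 3: note_on(82): voice 0 is free -> assigned | voices=[82 - -]
Op 4: note_on(79): voice 1 is free -> assigned | voices=[82 79 -]
Op 5: note_on(70): voice 2 is free -> assigned | voices=[82 79 70]
Op 6: note_on(72): all voices busy, STEAL voice 0 (pitch 82, oldest) -> assign | voices=[72 79 70]
Op 7: note_on(67): all voices busy, STEAL voice 1 (pitch 79, oldest) -> assign | voices=[72 67 70]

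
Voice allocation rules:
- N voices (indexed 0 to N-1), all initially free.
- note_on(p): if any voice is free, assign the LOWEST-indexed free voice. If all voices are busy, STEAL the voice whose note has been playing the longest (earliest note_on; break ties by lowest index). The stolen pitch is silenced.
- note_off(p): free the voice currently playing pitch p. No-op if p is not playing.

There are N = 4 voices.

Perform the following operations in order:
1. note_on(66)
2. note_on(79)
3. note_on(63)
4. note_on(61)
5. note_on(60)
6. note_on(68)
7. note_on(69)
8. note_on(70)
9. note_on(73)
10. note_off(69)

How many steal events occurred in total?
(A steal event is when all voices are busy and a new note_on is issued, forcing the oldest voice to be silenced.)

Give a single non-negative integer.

Op 1: note_on(66): voice 0 is free -> assigned | voices=[66 - - -]
Op 2: note_on(79): voice 1 is free -> assigned | voices=[66 79 - -]
Op 3: note_on(63): voice 2 is free -> assigned | voices=[66 79 63 -]
Op 4: note_on(61): voice 3 is free -> assigned | voices=[66 79 63 61]
Op 5: note_on(60): all voices busy, STEAL voice 0 (pitch 66, oldest) -> assign | voices=[60 79 63 61]
Op 6: note_on(68): all voices busy, STEAL voice 1 (pitch 79, oldest) -> assign | voices=[60 68 63 61]
Op 7: note_on(69): all voices busy, STEAL voice 2 (pitch 63, oldest) -> assign | voices=[60 68 69 61]
Op 8: note_on(70): all voices busy, STEAL voice 3 (pitch 61, oldest) -> assign | voices=[60 68 69 70]
Op 9: note_on(73): all voices busy, STEAL voice 0 (pitch 60, oldest) -> assign | voices=[73 68 69 70]
Op 10: note_off(69): free voice 2 | voices=[73 68 - 70]

Answer: 5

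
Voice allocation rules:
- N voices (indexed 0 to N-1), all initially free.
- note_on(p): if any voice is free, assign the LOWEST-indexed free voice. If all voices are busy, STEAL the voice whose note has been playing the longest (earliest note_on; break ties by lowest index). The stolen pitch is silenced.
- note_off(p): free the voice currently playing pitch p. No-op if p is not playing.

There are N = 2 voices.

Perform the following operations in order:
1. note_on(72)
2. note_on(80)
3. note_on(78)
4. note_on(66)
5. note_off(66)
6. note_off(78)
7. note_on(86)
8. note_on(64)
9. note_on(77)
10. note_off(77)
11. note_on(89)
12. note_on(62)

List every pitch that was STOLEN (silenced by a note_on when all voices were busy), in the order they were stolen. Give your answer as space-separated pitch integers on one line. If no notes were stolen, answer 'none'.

Answer: 72 80 86 64

Derivation:
Op 1: note_on(72): voice 0 is free -> assigned | voices=[72 -]
Op 2: note_on(80): voice 1 is free -> assigned | voices=[72 80]
Op 3: note_on(78): all voices busy, STEAL voice 0 (pitch 72, oldest) -> assign | voices=[78 80]
Op 4: note_on(66): all voices busy, STEAL voice 1 (pitch 80, oldest) -> assign | voices=[78 66]
Op 5: note_off(66): free voice 1 | voices=[78 -]
Op 6: note_off(78): free voice 0 | voices=[- -]
Op 7: note_on(86): voice 0 is free -> assigned | voices=[86 -]
Op 8: note_on(64): voice 1 is free -> assigned | voices=[86 64]
Op 9: note_on(77): all voices busy, STEAL voice 0 (pitch 86, oldest) -> assign | voices=[77 64]
Op 10: note_off(77): free voice 0 | voices=[- 64]
Op 11: note_on(89): voice 0 is free -> assigned | voices=[89 64]
Op 12: note_on(62): all voices busy, STEAL voice 1 (pitch 64, oldest) -> assign | voices=[89 62]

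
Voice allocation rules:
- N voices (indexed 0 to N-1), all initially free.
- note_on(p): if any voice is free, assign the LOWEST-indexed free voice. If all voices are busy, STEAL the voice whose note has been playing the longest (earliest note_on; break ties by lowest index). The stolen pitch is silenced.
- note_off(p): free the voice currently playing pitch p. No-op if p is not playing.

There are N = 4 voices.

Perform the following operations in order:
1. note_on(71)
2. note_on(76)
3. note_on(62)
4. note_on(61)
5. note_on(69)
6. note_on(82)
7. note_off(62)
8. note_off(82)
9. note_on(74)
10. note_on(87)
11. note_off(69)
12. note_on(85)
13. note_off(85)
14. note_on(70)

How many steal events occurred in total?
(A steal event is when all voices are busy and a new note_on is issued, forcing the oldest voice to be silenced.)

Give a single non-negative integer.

Op 1: note_on(71): voice 0 is free -> assigned | voices=[71 - - -]
Op 2: note_on(76): voice 1 is free -> assigned | voices=[71 76 - -]
Op 3: note_on(62): voice 2 is free -> assigned | voices=[71 76 62 -]
Op 4: note_on(61): voice 3 is free -> assigned | voices=[71 76 62 61]
Op 5: note_on(69): all voices busy, STEAL voice 0 (pitch 71, oldest) -> assign | voices=[69 76 62 61]
Op 6: note_on(82): all voices busy, STEAL voice 1 (pitch 76, oldest) -> assign | voices=[69 82 62 61]
Op 7: note_off(62): free voice 2 | voices=[69 82 - 61]
Op 8: note_off(82): free voice 1 | voices=[69 - - 61]
Op 9: note_on(74): voice 1 is free -> assigned | voices=[69 74 - 61]
Op 10: note_on(87): voice 2 is free -> assigned | voices=[69 74 87 61]
Op 11: note_off(69): free voice 0 | voices=[- 74 87 61]
Op 12: note_on(85): voice 0 is free -> assigned | voices=[85 74 87 61]
Op 13: note_off(85): free voice 0 | voices=[- 74 87 61]
Op 14: note_on(70): voice 0 is free -> assigned | voices=[70 74 87 61]

Answer: 2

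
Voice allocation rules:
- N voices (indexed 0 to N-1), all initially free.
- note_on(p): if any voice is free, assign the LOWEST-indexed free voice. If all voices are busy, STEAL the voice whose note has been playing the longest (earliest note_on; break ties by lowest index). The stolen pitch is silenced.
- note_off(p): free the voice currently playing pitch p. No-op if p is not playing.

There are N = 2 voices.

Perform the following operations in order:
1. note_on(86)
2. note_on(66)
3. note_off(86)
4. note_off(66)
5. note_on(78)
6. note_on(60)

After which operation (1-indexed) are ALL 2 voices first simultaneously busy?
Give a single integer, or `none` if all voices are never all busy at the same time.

Op 1: note_on(86): voice 0 is free -> assigned | voices=[86 -]
Op 2: note_on(66): voice 1 is free -> assigned | voices=[86 66]
Op 3: note_off(86): free voice 0 | voices=[- 66]
Op 4: note_off(66): free voice 1 | voices=[- -]
Op 5: note_on(78): voice 0 is free -> assigned | voices=[78 -]
Op 6: note_on(60): voice 1 is free -> assigned | voices=[78 60]

Answer: 2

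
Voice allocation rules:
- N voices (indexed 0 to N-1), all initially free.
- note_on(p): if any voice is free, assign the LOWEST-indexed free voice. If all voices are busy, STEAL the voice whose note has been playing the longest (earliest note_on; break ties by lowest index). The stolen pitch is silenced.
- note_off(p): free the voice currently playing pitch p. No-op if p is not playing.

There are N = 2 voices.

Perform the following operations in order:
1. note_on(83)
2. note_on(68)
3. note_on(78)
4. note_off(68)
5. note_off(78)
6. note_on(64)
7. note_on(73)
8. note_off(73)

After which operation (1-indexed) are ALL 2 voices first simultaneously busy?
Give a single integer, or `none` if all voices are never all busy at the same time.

Answer: 2

Derivation:
Op 1: note_on(83): voice 0 is free -> assigned | voices=[83 -]
Op 2: note_on(68): voice 1 is free -> assigned | voices=[83 68]
Op 3: note_on(78): all voices busy, STEAL voice 0 (pitch 83, oldest) -> assign | voices=[78 68]
Op 4: note_off(68): free voice 1 | voices=[78 -]
Op 5: note_off(78): free voice 0 | voices=[- -]
Op 6: note_on(64): voice 0 is free -> assigned | voices=[64 -]
Op 7: note_on(73): voice 1 is free -> assigned | voices=[64 73]
Op 8: note_off(73): free voice 1 | voices=[64 -]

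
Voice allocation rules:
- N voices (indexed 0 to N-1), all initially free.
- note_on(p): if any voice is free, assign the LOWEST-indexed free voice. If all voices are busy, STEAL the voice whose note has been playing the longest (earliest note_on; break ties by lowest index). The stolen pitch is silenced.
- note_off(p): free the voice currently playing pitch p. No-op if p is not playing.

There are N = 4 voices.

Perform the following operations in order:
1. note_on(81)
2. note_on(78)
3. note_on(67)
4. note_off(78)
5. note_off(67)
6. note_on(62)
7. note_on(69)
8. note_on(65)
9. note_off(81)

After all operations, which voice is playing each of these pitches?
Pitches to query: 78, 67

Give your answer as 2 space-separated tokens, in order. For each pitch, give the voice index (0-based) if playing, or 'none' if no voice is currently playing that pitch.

Op 1: note_on(81): voice 0 is free -> assigned | voices=[81 - - -]
Op 2: note_on(78): voice 1 is free -> assigned | voices=[81 78 - -]
Op 3: note_on(67): voice 2 is free -> assigned | voices=[81 78 67 -]
Op 4: note_off(78): free voice 1 | voices=[81 - 67 -]
Op 5: note_off(67): free voice 2 | voices=[81 - - -]
Op 6: note_on(62): voice 1 is free -> assigned | voices=[81 62 - -]
Op 7: note_on(69): voice 2 is free -> assigned | voices=[81 62 69 -]
Op 8: note_on(65): voice 3 is free -> assigned | voices=[81 62 69 65]
Op 9: note_off(81): free voice 0 | voices=[- 62 69 65]

Answer: none none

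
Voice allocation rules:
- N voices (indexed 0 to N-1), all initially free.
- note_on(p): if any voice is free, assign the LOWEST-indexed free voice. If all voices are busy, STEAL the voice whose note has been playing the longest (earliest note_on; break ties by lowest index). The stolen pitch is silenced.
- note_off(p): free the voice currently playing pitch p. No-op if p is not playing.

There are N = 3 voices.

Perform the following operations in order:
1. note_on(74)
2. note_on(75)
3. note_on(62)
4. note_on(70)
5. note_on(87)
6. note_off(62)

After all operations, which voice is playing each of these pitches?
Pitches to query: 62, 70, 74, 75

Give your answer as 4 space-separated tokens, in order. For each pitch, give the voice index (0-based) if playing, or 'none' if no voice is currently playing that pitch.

Op 1: note_on(74): voice 0 is free -> assigned | voices=[74 - -]
Op 2: note_on(75): voice 1 is free -> assigned | voices=[74 75 -]
Op 3: note_on(62): voice 2 is free -> assigned | voices=[74 75 62]
Op 4: note_on(70): all voices busy, STEAL voice 0 (pitch 74, oldest) -> assign | voices=[70 75 62]
Op 5: note_on(87): all voices busy, STEAL voice 1 (pitch 75, oldest) -> assign | voices=[70 87 62]
Op 6: note_off(62): free voice 2 | voices=[70 87 -]

Answer: none 0 none none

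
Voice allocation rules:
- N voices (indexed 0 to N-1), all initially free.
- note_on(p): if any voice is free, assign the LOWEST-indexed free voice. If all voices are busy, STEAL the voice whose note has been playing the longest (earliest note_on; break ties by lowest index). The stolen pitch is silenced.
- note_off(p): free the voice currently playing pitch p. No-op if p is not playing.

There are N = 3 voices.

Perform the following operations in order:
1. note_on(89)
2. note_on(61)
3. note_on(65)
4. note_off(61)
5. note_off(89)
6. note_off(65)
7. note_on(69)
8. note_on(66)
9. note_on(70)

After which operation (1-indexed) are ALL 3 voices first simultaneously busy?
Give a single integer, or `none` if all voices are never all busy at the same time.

Op 1: note_on(89): voice 0 is free -> assigned | voices=[89 - -]
Op 2: note_on(61): voice 1 is free -> assigned | voices=[89 61 -]
Op 3: note_on(65): voice 2 is free -> assigned | voices=[89 61 65]
Op 4: note_off(61): free voice 1 | voices=[89 - 65]
Op 5: note_off(89): free voice 0 | voices=[- - 65]
Op 6: note_off(65): free voice 2 | voices=[- - -]
Op 7: note_on(69): voice 0 is free -> assigned | voices=[69 - -]
Op 8: note_on(66): voice 1 is free -> assigned | voices=[69 66 -]
Op 9: note_on(70): voice 2 is free -> assigned | voices=[69 66 70]

Answer: 3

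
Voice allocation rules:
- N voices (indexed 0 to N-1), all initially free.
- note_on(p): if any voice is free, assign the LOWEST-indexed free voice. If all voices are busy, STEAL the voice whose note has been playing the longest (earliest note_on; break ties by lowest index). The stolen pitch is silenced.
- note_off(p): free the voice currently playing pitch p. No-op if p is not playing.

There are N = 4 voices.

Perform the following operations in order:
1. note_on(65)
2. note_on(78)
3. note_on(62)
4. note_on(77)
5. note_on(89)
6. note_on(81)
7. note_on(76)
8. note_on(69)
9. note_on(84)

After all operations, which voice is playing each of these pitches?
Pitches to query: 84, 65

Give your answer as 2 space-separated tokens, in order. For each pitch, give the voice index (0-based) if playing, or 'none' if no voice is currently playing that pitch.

Op 1: note_on(65): voice 0 is free -> assigned | voices=[65 - - -]
Op 2: note_on(78): voice 1 is free -> assigned | voices=[65 78 - -]
Op 3: note_on(62): voice 2 is free -> assigned | voices=[65 78 62 -]
Op 4: note_on(77): voice 3 is free -> assigned | voices=[65 78 62 77]
Op 5: note_on(89): all voices busy, STEAL voice 0 (pitch 65, oldest) -> assign | voices=[89 78 62 77]
Op 6: note_on(81): all voices busy, STEAL voice 1 (pitch 78, oldest) -> assign | voices=[89 81 62 77]
Op 7: note_on(76): all voices busy, STEAL voice 2 (pitch 62, oldest) -> assign | voices=[89 81 76 77]
Op 8: note_on(69): all voices busy, STEAL voice 3 (pitch 77, oldest) -> assign | voices=[89 81 76 69]
Op 9: note_on(84): all voices busy, STEAL voice 0 (pitch 89, oldest) -> assign | voices=[84 81 76 69]

Answer: 0 none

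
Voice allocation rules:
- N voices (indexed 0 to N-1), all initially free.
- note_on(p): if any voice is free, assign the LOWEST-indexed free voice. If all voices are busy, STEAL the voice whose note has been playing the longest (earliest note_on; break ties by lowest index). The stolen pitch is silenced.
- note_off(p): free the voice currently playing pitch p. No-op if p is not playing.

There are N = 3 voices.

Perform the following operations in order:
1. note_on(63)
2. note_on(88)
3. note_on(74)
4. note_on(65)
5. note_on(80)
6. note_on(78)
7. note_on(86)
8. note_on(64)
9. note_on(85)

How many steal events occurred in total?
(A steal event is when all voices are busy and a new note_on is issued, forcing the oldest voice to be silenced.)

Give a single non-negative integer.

Op 1: note_on(63): voice 0 is free -> assigned | voices=[63 - -]
Op 2: note_on(88): voice 1 is free -> assigned | voices=[63 88 -]
Op 3: note_on(74): voice 2 is free -> assigned | voices=[63 88 74]
Op 4: note_on(65): all voices busy, STEAL voice 0 (pitch 63, oldest) -> assign | voices=[65 88 74]
Op 5: note_on(80): all voices busy, STEAL voice 1 (pitch 88, oldest) -> assign | voices=[65 80 74]
Op 6: note_on(78): all voices busy, STEAL voice 2 (pitch 74, oldest) -> assign | voices=[65 80 78]
Op 7: note_on(86): all voices busy, STEAL voice 0 (pitch 65, oldest) -> assign | voices=[86 80 78]
Op 8: note_on(64): all voices busy, STEAL voice 1 (pitch 80, oldest) -> assign | voices=[86 64 78]
Op 9: note_on(85): all voices busy, STEAL voice 2 (pitch 78, oldest) -> assign | voices=[86 64 85]

Answer: 6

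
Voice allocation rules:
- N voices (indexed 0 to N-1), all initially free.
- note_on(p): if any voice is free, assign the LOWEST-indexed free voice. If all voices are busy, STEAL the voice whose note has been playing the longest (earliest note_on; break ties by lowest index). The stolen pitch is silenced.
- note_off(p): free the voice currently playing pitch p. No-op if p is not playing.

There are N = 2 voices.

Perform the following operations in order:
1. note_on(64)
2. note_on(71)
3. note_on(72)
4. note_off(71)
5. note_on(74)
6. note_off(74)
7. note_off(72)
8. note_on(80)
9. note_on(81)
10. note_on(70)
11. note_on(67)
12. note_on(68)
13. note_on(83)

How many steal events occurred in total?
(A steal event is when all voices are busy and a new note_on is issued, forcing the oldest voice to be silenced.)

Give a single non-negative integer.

Op 1: note_on(64): voice 0 is free -> assigned | voices=[64 -]
Op 2: note_on(71): voice 1 is free -> assigned | voices=[64 71]
Op 3: note_on(72): all voices busy, STEAL voice 0 (pitch 64, oldest) -> assign | voices=[72 71]
Op 4: note_off(71): free voice 1 | voices=[72 -]
Op 5: note_on(74): voice 1 is free -> assigned | voices=[72 74]
Op 6: note_off(74): free voice 1 | voices=[72 -]
Op 7: note_off(72): free voice 0 | voices=[- -]
Op 8: note_on(80): voice 0 is free -> assigned | voices=[80 -]
Op 9: note_on(81): voice 1 is free -> assigned | voices=[80 81]
Op 10: note_on(70): all voices busy, STEAL voice 0 (pitch 80, oldest) -> assign | voices=[70 81]
Op 11: note_on(67): all voices busy, STEAL voice 1 (pitch 81, oldest) -> assign | voices=[70 67]
Op 12: note_on(68): all voices busy, STEAL voice 0 (pitch 70, oldest) -> assign | voices=[68 67]
Op 13: note_on(83): all voices busy, STEAL voice 1 (pitch 67, oldest) -> assign | voices=[68 83]

Answer: 5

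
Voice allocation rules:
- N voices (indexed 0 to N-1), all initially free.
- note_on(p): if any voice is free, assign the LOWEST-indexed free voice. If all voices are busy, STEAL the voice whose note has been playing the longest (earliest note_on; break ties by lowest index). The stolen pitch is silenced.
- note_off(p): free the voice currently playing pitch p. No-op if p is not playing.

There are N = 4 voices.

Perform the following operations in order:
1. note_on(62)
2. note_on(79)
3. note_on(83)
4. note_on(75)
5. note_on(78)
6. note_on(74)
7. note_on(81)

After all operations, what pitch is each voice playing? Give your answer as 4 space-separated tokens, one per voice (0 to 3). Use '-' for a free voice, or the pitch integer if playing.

Op 1: note_on(62): voice 0 is free -> assigned | voices=[62 - - -]
Op 2: note_on(79): voice 1 is free -> assigned | voices=[62 79 - -]
Op 3: note_on(83): voice 2 is free -> assigned | voices=[62 79 83 -]
Op 4: note_on(75): voice 3 is free -> assigned | voices=[62 79 83 75]
Op 5: note_on(78): all voices busy, STEAL voice 0 (pitch 62, oldest) -> assign | voices=[78 79 83 75]
Op 6: note_on(74): all voices busy, STEAL voice 1 (pitch 79, oldest) -> assign | voices=[78 74 83 75]
Op 7: note_on(81): all voices busy, STEAL voice 2 (pitch 83, oldest) -> assign | voices=[78 74 81 75]

Answer: 78 74 81 75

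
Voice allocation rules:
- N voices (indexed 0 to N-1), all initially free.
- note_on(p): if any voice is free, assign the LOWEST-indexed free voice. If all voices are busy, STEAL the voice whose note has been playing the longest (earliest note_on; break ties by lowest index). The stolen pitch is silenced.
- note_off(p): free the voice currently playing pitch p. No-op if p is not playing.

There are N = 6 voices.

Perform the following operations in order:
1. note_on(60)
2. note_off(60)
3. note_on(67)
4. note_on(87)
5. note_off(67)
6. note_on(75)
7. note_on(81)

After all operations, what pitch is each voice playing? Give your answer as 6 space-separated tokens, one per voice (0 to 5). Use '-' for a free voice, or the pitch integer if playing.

Answer: 75 87 81 - - -

Derivation:
Op 1: note_on(60): voice 0 is free -> assigned | voices=[60 - - - - -]
Op 2: note_off(60): free voice 0 | voices=[- - - - - -]
Op 3: note_on(67): voice 0 is free -> assigned | voices=[67 - - - - -]
Op 4: note_on(87): voice 1 is free -> assigned | voices=[67 87 - - - -]
Op 5: note_off(67): free voice 0 | voices=[- 87 - - - -]
Op 6: note_on(75): voice 0 is free -> assigned | voices=[75 87 - - - -]
Op 7: note_on(81): voice 2 is free -> assigned | voices=[75 87 81 - - -]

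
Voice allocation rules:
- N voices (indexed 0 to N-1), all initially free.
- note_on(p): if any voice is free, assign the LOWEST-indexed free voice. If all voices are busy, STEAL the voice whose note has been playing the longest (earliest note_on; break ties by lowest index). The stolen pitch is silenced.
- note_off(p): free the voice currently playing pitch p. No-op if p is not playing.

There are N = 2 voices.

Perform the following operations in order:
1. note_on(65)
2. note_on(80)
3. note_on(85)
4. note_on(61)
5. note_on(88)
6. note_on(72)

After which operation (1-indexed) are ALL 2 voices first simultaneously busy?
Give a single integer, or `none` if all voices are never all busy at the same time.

Answer: 2

Derivation:
Op 1: note_on(65): voice 0 is free -> assigned | voices=[65 -]
Op 2: note_on(80): voice 1 is free -> assigned | voices=[65 80]
Op 3: note_on(85): all voices busy, STEAL voice 0 (pitch 65, oldest) -> assign | voices=[85 80]
Op 4: note_on(61): all voices busy, STEAL voice 1 (pitch 80, oldest) -> assign | voices=[85 61]
Op 5: note_on(88): all voices busy, STEAL voice 0 (pitch 85, oldest) -> assign | voices=[88 61]
Op 6: note_on(72): all voices busy, STEAL voice 1 (pitch 61, oldest) -> assign | voices=[88 72]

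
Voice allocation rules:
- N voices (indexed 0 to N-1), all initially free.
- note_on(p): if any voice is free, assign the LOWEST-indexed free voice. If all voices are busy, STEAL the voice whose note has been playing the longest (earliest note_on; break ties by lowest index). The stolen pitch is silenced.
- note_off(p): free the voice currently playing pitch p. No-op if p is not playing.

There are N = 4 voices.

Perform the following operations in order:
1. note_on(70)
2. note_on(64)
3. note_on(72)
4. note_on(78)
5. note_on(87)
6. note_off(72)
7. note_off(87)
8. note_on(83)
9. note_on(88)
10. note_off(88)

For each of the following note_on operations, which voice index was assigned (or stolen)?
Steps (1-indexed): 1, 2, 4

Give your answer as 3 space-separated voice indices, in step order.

Op 1: note_on(70): voice 0 is free -> assigned | voices=[70 - - -]
Op 2: note_on(64): voice 1 is free -> assigned | voices=[70 64 - -]
Op 3: note_on(72): voice 2 is free -> assigned | voices=[70 64 72 -]
Op 4: note_on(78): voice 3 is free -> assigned | voices=[70 64 72 78]
Op 5: note_on(87): all voices busy, STEAL voice 0 (pitch 70, oldest) -> assign | voices=[87 64 72 78]
Op 6: note_off(72): free voice 2 | voices=[87 64 - 78]
Op 7: note_off(87): free voice 0 | voices=[- 64 - 78]
Op 8: note_on(83): voice 0 is free -> assigned | voices=[83 64 - 78]
Op 9: note_on(88): voice 2 is free -> assigned | voices=[83 64 88 78]
Op 10: note_off(88): free voice 2 | voices=[83 64 - 78]

Answer: 0 1 3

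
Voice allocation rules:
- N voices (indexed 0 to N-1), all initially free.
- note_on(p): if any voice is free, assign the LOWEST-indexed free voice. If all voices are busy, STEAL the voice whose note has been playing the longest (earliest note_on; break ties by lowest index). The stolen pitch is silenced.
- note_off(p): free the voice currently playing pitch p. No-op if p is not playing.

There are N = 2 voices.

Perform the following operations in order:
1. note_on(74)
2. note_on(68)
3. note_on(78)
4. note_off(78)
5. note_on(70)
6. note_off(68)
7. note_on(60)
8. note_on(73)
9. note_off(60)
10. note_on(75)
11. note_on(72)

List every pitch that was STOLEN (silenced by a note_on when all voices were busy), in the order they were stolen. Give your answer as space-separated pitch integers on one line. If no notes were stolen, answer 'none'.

Answer: 74 70 73

Derivation:
Op 1: note_on(74): voice 0 is free -> assigned | voices=[74 -]
Op 2: note_on(68): voice 1 is free -> assigned | voices=[74 68]
Op 3: note_on(78): all voices busy, STEAL voice 0 (pitch 74, oldest) -> assign | voices=[78 68]
Op 4: note_off(78): free voice 0 | voices=[- 68]
Op 5: note_on(70): voice 0 is free -> assigned | voices=[70 68]
Op 6: note_off(68): free voice 1 | voices=[70 -]
Op 7: note_on(60): voice 1 is free -> assigned | voices=[70 60]
Op 8: note_on(73): all voices busy, STEAL voice 0 (pitch 70, oldest) -> assign | voices=[73 60]
Op 9: note_off(60): free voice 1 | voices=[73 -]
Op 10: note_on(75): voice 1 is free -> assigned | voices=[73 75]
Op 11: note_on(72): all voices busy, STEAL voice 0 (pitch 73, oldest) -> assign | voices=[72 75]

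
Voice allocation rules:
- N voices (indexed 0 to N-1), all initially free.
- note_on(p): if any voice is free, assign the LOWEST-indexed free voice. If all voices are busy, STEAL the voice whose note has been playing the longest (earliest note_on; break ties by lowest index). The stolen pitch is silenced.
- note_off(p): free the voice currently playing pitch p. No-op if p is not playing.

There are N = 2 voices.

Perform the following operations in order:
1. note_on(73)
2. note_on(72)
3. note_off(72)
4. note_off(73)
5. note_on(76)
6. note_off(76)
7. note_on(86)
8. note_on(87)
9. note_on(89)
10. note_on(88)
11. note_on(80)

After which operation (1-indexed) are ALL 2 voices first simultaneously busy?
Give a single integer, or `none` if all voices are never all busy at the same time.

Answer: 2

Derivation:
Op 1: note_on(73): voice 0 is free -> assigned | voices=[73 -]
Op 2: note_on(72): voice 1 is free -> assigned | voices=[73 72]
Op 3: note_off(72): free voice 1 | voices=[73 -]
Op 4: note_off(73): free voice 0 | voices=[- -]
Op 5: note_on(76): voice 0 is free -> assigned | voices=[76 -]
Op 6: note_off(76): free voice 0 | voices=[- -]
Op 7: note_on(86): voice 0 is free -> assigned | voices=[86 -]
Op 8: note_on(87): voice 1 is free -> assigned | voices=[86 87]
Op 9: note_on(89): all voices busy, STEAL voice 0 (pitch 86, oldest) -> assign | voices=[89 87]
Op 10: note_on(88): all voices busy, STEAL voice 1 (pitch 87, oldest) -> assign | voices=[89 88]
Op 11: note_on(80): all voices busy, STEAL voice 0 (pitch 89, oldest) -> assign | voices=[80 88]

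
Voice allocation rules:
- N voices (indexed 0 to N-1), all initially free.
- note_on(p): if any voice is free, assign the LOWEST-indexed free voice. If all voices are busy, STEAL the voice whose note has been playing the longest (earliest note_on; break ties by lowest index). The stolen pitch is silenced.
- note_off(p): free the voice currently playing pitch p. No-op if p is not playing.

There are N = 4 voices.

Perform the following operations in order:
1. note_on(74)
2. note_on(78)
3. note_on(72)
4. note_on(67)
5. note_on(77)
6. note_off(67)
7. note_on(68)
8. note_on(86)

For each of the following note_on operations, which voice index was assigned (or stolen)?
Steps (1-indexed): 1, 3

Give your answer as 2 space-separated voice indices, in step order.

Op 1: note_on(74): voice 0 is free -> assigned | voices=[74 - - -]
Op 2: note_on(78): voice 1 is free -> assigned | voices=[74 78 - -]
Op 3: note_on(72): voice 2 is free -> assigned | voices=[74 78 72 -]
Op 4: note_on(67): voice 3 is free -> assigned | voices=[74 78 72 67]
Op 5: note_on(77): all voices busy, STEAL voice 0 (pitch 74, oldest) -> assign | voices=[77 78 72 67]
Op 6: note_off(67): free voice 3 | voices=[77 78 72 -]
Op 7: note_on(68): voice 3 is free -> assigned | voices=[77 78 72 68]
Op 8: note_on(86): all voices busy, STEAL voice 1 (pitch 78, oldest) -> assign | voices=[77 86 72 68]

Answer: 0 2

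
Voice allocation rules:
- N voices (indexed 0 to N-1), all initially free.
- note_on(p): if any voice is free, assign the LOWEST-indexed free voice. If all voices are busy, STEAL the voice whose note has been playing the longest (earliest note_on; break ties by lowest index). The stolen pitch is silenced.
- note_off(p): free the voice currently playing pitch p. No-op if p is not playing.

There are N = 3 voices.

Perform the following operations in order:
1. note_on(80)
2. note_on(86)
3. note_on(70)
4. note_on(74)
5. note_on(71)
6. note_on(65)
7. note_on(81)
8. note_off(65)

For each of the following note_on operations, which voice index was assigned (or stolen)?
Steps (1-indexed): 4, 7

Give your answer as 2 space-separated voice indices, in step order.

Op 1: note_on(80): voice 0 is free -> assigned | voices=[80 - -]
Op 2: note_on(86): voice 1 is free -> assigned | voices=[80 86 -]
Op 3: note_on(70): voice 2 is free -> assigned | voices=[80 86 70]
Op 4: note_on(74): all voices busy, STEAL voice 0 (pitch 80, oldest) -> assign | voices=[74 86 70]
Op 5: note_on(71): all voices busy, STEAL voice 1 (pitch 86, oldest) -> assign | voices=[74 71 70]
Op 6: note_on(65): all voices busy, STEAL voice 2 (pitch 70, oldest) -> assign | voices=[74 71 65]
Op 7: note_on(81): all voices busy, STEAL voice 0 (pitch 74, oldest) -> assign | voices=[81 71 65]
Op 8: note_off(65): free voice 2 | voices=[81 71 -]

Answer: 0 0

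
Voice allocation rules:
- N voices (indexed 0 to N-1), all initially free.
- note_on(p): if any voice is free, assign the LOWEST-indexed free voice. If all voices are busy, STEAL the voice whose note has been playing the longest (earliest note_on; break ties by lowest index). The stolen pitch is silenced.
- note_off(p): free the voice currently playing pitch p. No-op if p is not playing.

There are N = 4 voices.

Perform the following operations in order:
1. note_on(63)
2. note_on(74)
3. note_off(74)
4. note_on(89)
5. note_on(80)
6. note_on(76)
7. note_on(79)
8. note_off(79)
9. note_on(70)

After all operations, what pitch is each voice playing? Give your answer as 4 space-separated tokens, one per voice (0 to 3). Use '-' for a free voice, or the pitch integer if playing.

Op 1: note_on(63): voice 0 is free -> assigned | voices=[63 - - -]
Op 2: note_on(74): voice 1 is free -> assigned | voices=[63 74 - -]
Op 3: note_off(74): free voice 1 | voices=[63 - - -]
Op 4: note_on(89): voice 1 is free -> assigned | voices=[63 89 - -]
Op 5: note_on(80): voice 2 is free -> assigned | voices=[63 89 80 -]
Op 6: note_on(76): voice 3 is free -> assigned | voices=[63 89 80 76]
Op 7: note_on(79): all voices busy, STEAL voice 0 (pitch 63, oldest) -> assign | voices=[79 89 80 76]
Op 8: note_off(79): free voice 0 | voices=[- 89 80 76]
Op 9: note_on(70): voice 0 is free -> assigned | voices=[70 89 80 76]

Answer: 70 89 80 76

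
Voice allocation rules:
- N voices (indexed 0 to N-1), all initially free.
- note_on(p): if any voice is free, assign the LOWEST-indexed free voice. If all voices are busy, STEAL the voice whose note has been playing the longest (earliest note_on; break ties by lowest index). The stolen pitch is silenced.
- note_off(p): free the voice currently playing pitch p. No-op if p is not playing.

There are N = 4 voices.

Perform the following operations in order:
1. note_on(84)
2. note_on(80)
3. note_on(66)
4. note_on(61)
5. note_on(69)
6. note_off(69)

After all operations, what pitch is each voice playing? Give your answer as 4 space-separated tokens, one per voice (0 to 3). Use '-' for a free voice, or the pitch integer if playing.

Op 1: note_on(84): voice 0 is free -> assigned | voices=[84 - - -]
Op 2: note_on(80): voice 1 is free -> assigned | voices=[84 80 - -]
Op 3: note_on(66): voice 2 is free -> assigned | voices=[84 80 66 -]
Op 4: note_on(61): voice 3 is free -> assigned | voices=[84 80 66 61]
Op 5: note_on(69): all voices busy, STEAL voice 0 (pitch 84, oldest) -> assign | voices=[69 80 66 61]
Op 6: note_off(69): free voice 0 | voices=[- 80 66 61]

Answer: - 80 66 61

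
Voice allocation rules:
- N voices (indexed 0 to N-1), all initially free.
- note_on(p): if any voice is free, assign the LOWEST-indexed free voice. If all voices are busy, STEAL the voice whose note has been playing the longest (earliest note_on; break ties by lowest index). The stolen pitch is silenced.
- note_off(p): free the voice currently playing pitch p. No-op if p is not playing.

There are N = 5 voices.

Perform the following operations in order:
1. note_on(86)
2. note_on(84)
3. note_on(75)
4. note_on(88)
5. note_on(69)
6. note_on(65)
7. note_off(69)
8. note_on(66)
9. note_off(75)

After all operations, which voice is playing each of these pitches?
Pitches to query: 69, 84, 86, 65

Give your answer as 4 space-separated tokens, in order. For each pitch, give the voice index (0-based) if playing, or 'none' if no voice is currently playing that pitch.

Answer: none 1 none 0

Derivation:
Op 1: note_on(86): voice 0 is free -> assigned | voices=[86 - - - -]
Op 2: note_on(84): voice 1 is free -> assigned | voices=[86 84 - - -]
Op 3: note_on(75): voice 2 is free -> assigned | voices=[86 84 75 - -]
Op 4: note_on(88): voice 3 is free -> assigned | voices=[86 84 75 88 -]
Op 5: note_on(69): voice 4 is free -> assigned | voices=[86 84 75 88 69]
Op 6: note_on(65): all voices busy, STEAL voice 0 (pitch 86, oldest) -> assign | voices=[65 84 75 88 69]
Op 7: note_off(69): free voice 4 | voices=[65 84 75 88 -]
Op 8: note_on(66): voice 4 is free -> assigned | voices=[65 84 75 88 66]
Op 9: note_off(75): free voice 2 | voices=[65 84 - 88 66]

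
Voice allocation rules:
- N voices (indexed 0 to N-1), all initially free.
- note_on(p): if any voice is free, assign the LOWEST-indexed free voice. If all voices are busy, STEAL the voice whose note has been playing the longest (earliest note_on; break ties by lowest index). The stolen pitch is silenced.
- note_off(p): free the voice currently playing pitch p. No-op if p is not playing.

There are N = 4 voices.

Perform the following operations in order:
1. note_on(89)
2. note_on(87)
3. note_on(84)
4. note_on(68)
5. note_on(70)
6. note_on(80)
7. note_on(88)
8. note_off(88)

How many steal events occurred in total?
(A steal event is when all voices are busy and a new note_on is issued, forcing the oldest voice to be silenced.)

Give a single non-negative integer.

Op 1: note_on(89): voice 0 is free -> assigned | voices=[89 - - -]
Op 2: note_on(87): voice 1 is free -> assigned | voices=[89 87 - -]
Op 3: note_on(84): voice 2 is free -> assigned | voices=[89 87 84 -]
Op 4: note_on(68): voice 3 is free -> assigned | voices=[89 87 84 68]
Op 5: note_on(70): all voices busy, STEAL voice 0 (pitch 89, oldest) -> assign | voices=[70 87 84 68]
Op 6: note_on(80): all voices busy, STEAL voice 1 (pitch 87, oldest) -> assign | voices=[70 80 84 68]
Op 7: note_on(88): all voices busy, STEAL voice 2 (pitch 84, oldest) -> assign | voices=[70 80 88 68]
Op 8: note_off(88): free voice 2 | voices=[70 80 - 68]

Answer: 3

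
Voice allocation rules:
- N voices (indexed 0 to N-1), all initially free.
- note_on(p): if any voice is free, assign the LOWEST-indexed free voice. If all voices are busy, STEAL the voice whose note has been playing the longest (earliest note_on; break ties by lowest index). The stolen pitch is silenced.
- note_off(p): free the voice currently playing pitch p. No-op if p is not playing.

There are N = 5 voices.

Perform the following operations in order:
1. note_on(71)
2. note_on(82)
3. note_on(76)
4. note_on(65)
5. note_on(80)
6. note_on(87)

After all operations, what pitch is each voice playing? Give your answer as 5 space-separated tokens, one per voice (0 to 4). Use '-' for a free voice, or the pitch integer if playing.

Op 1: note_on(71): voice 0 is free -> assigned | voices=[71 - - - -]
Op 2: note_on(82): voice 1 is free -> assigned | voices=[71 82 - - -]
Op 3: note_on(76): voice 2 is free -> assigned | voices=[71 82 76 - -]
Op 4: note_on(65): voice 3 is free -> assigned | voices=[71 82 76 65 -]
Op 5: note_on(80): voice 4 is free -> assigned | voices=[71 82 76 65 80]
Op 6: note_on(87): all voices busy, STEAL voice 0 (pitch 71, oldest) -> assign | voices=[87 82 76 65 80]

Answer: 87 82 76 65 80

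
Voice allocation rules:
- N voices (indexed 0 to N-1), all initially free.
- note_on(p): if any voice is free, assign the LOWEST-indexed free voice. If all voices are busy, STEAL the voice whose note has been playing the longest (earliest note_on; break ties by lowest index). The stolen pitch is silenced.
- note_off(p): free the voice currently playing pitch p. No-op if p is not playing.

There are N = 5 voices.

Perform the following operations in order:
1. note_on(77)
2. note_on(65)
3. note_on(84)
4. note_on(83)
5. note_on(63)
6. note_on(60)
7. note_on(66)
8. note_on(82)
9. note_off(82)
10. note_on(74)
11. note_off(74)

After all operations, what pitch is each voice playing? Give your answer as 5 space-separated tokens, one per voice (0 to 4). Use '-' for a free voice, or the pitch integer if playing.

Op 1: note_on(77): voice 0 is free -> assigned | voices=[77 - - - -]
Op 2: note_on(65): voice 1 is free -> assigned | voices=[77 65 - - -]
Op 3: note_on(84): voice 2 is free -> assigned | voices=[77 65 84 - -]
Op 4: note_on(83): voice 3 is free -> assigned | voices=[77 65 84 83 -]
Op 5: note_on(63): voice 4 is free -> assigned | voices=[77 65 84 83 63]
Op 6: note_on(60): all voices busy, STEAL voice 0 (pitch 77, oldest) -> assign | voices=[60 65 84 83 63]
Op 7: note_on(66): all voices busy, STEAL voice 1 (pitch 65, oldest) -> assign | voices=[60 66 84 83 63]
Op 8: note_on(82): all voices busy, STEAL voice 2 (pitch 84, oldest) -> assign | voices=[60 66 82 83 63]
Op 9: note_off(82): free voice 2 | voices=[60 66 - 83 63]
Op 10: note_on(74): voice 2 is free -> assigned | voices=[60 66 74 83 63]
Op 11: note_off(74): free voice 2 | voices=[60 66 - 83 63]

Answer: 60 66 - 83 63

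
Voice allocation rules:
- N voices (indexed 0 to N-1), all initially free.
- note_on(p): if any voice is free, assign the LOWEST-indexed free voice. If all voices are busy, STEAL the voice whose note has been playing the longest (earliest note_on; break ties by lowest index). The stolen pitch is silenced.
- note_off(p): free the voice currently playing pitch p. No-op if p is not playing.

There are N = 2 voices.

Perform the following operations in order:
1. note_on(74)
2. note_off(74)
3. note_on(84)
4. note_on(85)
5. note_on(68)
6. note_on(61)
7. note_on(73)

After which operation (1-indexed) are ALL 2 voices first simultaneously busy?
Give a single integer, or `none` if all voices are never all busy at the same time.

Answer: 4

Derivation:
Op 1: note_on(74): voice 0 is free -> assigned | voices=[74 -]
Op 2: note_off(74): free voice 0 | voices=[- -]
Op 3: note_on(84): voice 0 is free -> assigned | voices=[84 -]
Op 4: note_on(85): voice 1 is free -> assigned | voices=[84 85]
Op 5: note_on(68): all voices busy, STEAL voice 0 (pitch 84, oldest) -> assign | voices=[68 85]
Op 6: note_on(61): all voices busy, STEAL voice 1 (pitch 85, oldest) -> assign | voices=[68 61]
Op 7: note_on(73): all voices busy, STEAL voice 0 (pitch 68, oldest) -> assign | voices=[73 61]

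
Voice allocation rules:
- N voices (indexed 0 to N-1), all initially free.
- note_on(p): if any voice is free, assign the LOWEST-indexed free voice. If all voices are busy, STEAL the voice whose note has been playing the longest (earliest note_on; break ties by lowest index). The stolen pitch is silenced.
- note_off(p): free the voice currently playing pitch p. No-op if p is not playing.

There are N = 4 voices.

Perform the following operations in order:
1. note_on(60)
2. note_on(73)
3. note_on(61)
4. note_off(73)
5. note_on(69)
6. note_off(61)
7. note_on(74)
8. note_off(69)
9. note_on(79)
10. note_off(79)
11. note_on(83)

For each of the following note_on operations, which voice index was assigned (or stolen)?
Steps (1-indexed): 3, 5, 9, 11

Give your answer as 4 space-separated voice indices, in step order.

Op 1: note_on(60): voice 0 is free -> assigned | voices=[60 - - -]
Op 2: note_on(73): voice 1 is free -> assigned | voices=[60 73 - -]
Op 3: note_on(61): voice 2 is free -> assigned | voices=[60 73 61 -]
Op 4: note_off(73): free voice 1 | voices=[60 - 61 -]
Op 5: note_on(69): voice 1 is free -> assigned | voices=[60 69 61 -]
Op 6: note_off(61): free voice 2 | voices=[60 69 - -]
Op 7: note_on(74): voice 2 is free -> assigned | voices=[60 69 74 -]
Op 8: note_off(69): free voice 1 | voices=[60 - 74 -]
Op 9: note_on(79): voice 1 is free -> assigned | voices=[60 79 74 -]
Op 10: note_off(79): free voice 1 | voices=[60 - 74 -]
Op 11: note_on(83): voice 1 is free -> assigned | voices=[60 83 74 -]

Answer: 2 1 1 1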